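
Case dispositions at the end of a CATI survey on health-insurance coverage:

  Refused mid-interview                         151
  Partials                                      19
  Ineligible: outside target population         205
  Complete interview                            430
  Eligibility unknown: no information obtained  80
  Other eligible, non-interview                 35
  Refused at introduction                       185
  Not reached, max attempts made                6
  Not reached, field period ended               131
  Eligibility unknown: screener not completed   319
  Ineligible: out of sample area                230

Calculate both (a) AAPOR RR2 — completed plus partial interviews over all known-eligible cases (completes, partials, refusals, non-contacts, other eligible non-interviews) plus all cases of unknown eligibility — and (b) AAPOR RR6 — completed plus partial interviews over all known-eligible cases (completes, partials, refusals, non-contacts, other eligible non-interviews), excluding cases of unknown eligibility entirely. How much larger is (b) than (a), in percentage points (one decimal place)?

13.8

Refusal or break-off = 185 + 151 = 336
No answer / not reached = 131 + 6 = 137
Undetermined eligibility = 319 + 80 = 399
Screened out, ineligible = 205 + 230 = 435
Top: 430 + 19 = 449
Denominator: 430 + 19 + 336 + 137 + 35 + 399 = 1356
RR2 = 449 / 1356 = 0.3311
Denominator: 430 + 19 + 336 + 137 + 35 = 957
RR6 = 449 / 957 = 0.4692
Difference = 46.92 − 33.11 = 13.81 percentage points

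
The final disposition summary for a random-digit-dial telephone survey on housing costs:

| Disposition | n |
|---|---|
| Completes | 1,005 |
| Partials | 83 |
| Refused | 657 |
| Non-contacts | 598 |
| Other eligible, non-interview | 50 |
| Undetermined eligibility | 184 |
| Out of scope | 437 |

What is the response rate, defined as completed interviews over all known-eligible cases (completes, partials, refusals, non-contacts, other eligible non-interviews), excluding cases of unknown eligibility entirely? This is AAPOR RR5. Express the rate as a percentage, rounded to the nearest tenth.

Num: 1005
Denom: 1005 + 83 + 657 + 598 + 50 = 2393
RR5 = 1005 / 2393 = 0.4200

42.0%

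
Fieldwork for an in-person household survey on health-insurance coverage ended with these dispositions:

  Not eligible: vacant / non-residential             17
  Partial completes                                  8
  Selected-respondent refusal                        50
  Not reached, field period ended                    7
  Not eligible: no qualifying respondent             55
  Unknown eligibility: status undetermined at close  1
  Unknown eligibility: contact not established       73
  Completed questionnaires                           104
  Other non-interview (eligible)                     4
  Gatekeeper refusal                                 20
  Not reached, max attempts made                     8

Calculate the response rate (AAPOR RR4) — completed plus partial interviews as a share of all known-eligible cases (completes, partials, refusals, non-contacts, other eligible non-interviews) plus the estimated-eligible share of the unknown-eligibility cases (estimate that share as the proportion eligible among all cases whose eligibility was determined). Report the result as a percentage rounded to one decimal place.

43.8%

Refusal or break-off = 20 + 50 = 70
No answer / not reached = 7 + 8 = 15
Undetermined eligibility = 73 + 1 = 74
Ineligible = 55 + 17 = 72
Numerator = 104 + 8 = 112
Eligible (known) = 104 + 8 + 70 + 15 + 4 = 201
e = 201 / (201 + 72) = 201 / 273 = 0.7363
Estimated eligible among unknowns = 0.7363 × 74 = 54.49
Denom = 201 + 54.49 = 255.49
RR4 = 112 / 255.49 = 0.4384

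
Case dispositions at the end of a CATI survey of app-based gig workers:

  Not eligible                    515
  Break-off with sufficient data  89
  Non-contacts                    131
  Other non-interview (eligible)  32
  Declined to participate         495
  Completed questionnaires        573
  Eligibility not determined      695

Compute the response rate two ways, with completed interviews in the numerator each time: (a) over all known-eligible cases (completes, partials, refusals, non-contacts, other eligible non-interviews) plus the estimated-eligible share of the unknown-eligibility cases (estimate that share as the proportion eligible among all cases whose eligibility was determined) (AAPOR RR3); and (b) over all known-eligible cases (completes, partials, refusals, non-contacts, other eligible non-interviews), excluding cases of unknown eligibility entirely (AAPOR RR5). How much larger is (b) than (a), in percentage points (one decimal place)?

Top → 573
Determined eligible → 573 + 89 + 495 + 131 + 32 = 1320
e = 1320 / (1320 + 515) = 1320 / 1835 = 0.7193
Eligible share of unknowns → 0.7193 × 695 = 499.91
Base → 1320 + 499.91 = 1819.91
RR3 = 573 / 1819.91 = 0.3149
Base → 573 + 89 + 495 + 131 + 32 = 1320
RR5 = 573 / 1320 = 0.4341
Difference = 43.41 − 31.49 = 11.92 percentage points

11.9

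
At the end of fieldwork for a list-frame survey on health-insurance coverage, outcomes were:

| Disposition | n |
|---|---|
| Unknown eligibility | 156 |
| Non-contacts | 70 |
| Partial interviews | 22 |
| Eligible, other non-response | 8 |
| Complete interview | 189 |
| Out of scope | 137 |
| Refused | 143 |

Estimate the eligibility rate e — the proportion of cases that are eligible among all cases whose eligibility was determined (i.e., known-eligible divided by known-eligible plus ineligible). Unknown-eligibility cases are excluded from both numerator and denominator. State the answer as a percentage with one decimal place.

75.9%

Known eligible → 189 + 22 + 143 + 70 + 8 = 432
e = 432 / (432 + 137) = 432 / 569 = 0.7592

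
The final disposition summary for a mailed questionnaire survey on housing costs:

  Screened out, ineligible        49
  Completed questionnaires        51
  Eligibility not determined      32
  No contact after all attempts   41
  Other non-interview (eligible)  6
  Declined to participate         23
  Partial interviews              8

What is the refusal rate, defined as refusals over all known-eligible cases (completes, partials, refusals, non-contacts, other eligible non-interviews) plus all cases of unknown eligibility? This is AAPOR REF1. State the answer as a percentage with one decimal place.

14.3%

Numerator = 23
Denom = 51 + 8 + 23 + 41 + 6 + 32 = 161
REF1 = 23 / 161 = 0.1429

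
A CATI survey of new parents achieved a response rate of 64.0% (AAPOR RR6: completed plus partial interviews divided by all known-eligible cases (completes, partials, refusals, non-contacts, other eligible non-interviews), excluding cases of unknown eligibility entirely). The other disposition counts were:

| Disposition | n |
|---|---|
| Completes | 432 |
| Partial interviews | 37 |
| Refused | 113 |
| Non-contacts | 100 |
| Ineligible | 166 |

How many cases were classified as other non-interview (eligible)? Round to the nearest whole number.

Top: 432 + 37 = 469
RR6 = 469 / D = 0.640
D = 469 / 0.640 = 732.8
Remaining denominator categories sum to 682
other non-interview (eligible) = 732.8 − 682 ≈ 51

51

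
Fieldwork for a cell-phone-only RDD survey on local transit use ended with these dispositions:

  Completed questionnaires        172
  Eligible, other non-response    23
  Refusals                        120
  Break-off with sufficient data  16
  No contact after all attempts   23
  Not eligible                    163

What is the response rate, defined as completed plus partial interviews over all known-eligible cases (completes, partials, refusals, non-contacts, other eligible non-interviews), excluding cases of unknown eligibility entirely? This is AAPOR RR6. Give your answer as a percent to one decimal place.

Num → 172 + 16 = 188
Denominator → 172 + 16 + 120 + 23 + 23 = 354
RR6 = 188 / 354 = 0.5311

53.1%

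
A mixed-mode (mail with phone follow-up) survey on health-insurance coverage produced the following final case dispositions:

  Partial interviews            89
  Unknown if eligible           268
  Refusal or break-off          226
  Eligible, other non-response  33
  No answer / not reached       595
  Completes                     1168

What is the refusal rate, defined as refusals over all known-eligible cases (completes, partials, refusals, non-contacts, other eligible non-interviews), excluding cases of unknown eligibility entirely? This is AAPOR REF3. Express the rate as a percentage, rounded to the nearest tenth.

10.7%

Num: 226
Denominator: 1168 + 89 + 226 + 595 + 33 = 2111
REF3 = 226 / 2111 = 0.1071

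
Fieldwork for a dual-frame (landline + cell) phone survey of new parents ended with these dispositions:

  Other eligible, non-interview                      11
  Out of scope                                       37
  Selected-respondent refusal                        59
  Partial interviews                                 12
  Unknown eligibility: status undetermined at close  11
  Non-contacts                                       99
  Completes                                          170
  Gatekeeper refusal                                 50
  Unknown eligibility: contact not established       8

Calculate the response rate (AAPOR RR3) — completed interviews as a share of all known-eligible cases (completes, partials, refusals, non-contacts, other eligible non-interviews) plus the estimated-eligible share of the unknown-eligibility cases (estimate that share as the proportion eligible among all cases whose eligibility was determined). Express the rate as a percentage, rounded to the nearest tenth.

Refused = 50 + 59 = 109
Unknown eligibility = 8 + 11 = 19
Top → 170
Eligible (known) → 170 + 12 + 109 + 99 + 11 = 401
e = 401 / (401 + 37) = 401 / 438 = 0.9155
e × U → 0.9155 × 19 = 17.39
Base → 401 + 17.39 = 418.39
RR3 = 170 / 418.39 = 0.4063

40.6%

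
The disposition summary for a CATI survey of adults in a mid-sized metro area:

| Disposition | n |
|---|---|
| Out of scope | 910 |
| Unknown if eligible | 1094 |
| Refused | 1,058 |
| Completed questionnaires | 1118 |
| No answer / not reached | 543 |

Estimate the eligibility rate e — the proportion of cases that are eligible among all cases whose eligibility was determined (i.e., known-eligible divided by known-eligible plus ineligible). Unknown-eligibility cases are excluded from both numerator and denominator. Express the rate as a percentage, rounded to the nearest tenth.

74.9%

Determined eligible → 1118 + 1058 + 543 = 2719
e = 2719 / (2719 + 910) = 2719 / 3629 = 0.7492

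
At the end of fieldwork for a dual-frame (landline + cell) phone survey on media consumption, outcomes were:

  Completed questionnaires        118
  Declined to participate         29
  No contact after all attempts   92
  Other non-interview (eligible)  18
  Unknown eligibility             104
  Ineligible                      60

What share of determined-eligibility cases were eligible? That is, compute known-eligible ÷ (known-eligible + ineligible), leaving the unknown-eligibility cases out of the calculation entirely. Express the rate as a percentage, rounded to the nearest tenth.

81.1%

Known eligible = 118 + 29 + 92 + 18 = 257
e = 257 / (257 + 60) = 257 / 317 = 0.8107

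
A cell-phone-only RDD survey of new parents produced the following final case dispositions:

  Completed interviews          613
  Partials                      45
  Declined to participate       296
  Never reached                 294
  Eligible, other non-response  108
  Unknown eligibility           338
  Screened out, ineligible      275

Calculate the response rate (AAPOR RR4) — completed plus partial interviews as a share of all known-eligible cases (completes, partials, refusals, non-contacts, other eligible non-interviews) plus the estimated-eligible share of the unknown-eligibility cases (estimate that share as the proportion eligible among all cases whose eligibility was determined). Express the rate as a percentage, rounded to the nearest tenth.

40.2%

Num → 613 + 45 = 658
Determined eligible → 613 + 45 + 296 + 294 + 108 = 1356
e = 1356 / (1356 + 275) = 1356 / 1631 = 0.8314
Estimated eligible among unknowns → 0.8314 × 338 = 281.01
Base → 1356 + 281.01 = 1637.01
RR4 = 658 / 1637.01 = 0.4020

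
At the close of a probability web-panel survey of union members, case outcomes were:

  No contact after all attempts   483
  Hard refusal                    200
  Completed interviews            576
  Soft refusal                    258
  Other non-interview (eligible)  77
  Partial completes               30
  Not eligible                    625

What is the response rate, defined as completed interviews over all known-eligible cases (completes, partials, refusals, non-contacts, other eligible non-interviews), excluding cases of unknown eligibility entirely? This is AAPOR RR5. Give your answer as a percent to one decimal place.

Refusals = 200 + 258 = 458
Numerator = 576
Denom = 576 + 30 + 458 + 483 + 77 = 1624
RR5 = 576 / 1624 = 0.3547

35.5%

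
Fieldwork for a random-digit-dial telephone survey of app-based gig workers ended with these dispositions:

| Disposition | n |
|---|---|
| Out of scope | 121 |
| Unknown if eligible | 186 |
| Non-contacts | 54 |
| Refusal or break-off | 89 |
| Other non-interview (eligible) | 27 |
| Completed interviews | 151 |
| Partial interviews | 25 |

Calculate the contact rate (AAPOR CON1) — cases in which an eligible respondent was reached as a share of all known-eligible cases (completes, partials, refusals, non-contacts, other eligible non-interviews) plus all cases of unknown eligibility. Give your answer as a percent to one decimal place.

54.9%

Top = 151 + 25 + 89 + 27 = 292
Denominator = 151 + 25 + 89 + 54 + 27 + 186 = 532
CON1 = 292 / 532 = 0.5489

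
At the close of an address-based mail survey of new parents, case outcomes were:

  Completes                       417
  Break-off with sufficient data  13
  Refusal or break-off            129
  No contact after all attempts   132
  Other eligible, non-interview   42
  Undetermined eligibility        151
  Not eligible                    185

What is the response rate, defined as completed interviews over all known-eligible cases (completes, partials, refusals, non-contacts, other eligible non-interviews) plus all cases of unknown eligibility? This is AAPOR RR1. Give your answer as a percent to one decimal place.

Num: 417
Base: 417 + 13 + 129 + 132 + 42 + 151 = 884
RR1 = 417 / 884 = 0.4717

47.2%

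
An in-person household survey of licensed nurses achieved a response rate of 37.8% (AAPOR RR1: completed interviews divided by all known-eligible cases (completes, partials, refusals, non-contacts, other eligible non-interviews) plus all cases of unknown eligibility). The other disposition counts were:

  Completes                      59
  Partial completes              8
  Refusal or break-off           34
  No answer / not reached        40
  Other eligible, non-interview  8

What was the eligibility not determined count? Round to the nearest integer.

RR1 = 59 / D = 0.378
D = 59 / 0.378 = 156.1
Rest of base = 149
eligibility not determined = 156.1 − 149 ≈ 7

7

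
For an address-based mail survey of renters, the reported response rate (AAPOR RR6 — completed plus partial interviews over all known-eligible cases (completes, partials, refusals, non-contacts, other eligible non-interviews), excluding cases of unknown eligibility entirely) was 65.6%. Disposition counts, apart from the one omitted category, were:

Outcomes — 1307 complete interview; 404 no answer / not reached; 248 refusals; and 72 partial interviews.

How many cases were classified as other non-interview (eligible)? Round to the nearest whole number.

71

Numerator → 1307 + 72 = 1379
RR6 = 1379 / D = 0.656
D = 1379 / 0.656 = 2102.1
Rest of base = 2031
other non-interview (eligible) = 2102.1 − 2031 ≈ 71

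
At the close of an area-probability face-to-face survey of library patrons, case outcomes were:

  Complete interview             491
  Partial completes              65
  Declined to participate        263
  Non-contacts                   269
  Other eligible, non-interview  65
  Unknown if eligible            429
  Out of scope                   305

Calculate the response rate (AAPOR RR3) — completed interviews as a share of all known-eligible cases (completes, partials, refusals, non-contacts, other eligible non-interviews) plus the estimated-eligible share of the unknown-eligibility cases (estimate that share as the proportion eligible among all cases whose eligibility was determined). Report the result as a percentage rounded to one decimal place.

Top: 491
Determined eligible: 491 + 65 + 263 + 269 + 65 = 1153
e = 1153 / (1153 + 305) = 1153 / 1458 = 0.7908
Estimated eligible among unknowns: 0.7908 × 429 = 339.25
Base: 1153 + 339.25 = 1492.25
RR3 = 491 / 1492.25 = 0.3290

32.9%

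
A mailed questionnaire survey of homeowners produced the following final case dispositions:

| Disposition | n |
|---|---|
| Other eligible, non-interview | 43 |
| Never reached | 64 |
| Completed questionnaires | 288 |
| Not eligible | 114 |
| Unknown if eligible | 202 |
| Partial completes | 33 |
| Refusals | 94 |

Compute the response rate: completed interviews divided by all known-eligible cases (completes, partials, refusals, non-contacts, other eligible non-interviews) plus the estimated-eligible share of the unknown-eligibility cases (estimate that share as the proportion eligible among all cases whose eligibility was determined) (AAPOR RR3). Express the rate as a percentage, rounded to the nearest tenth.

Numerator → 288
Known eligible → 288 + 33 + 94 + 64 + 43 = 522
e = 522 / (522 + 114) = 522 / 636 = 0.8208
Estimated eligible among unknowns → 0.8208 × 202 = 165.80
Base → 522 + 165.80 = 687.80
RR3 = 288 / 687.80 = 0.4187

41.9%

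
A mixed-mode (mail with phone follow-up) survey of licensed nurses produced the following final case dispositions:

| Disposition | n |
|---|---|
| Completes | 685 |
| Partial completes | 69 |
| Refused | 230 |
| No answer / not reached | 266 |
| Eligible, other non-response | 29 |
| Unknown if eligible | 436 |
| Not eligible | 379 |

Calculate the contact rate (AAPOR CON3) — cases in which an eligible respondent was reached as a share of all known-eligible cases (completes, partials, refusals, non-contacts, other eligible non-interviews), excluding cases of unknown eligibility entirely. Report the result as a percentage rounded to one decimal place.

79.2%

Num: 685 + 69 + 230 + 29 = 1013
Base: 685 + 69 + 230 + 266 + 29 = 1279
CON3 = 1013 / 1279 = 0.7920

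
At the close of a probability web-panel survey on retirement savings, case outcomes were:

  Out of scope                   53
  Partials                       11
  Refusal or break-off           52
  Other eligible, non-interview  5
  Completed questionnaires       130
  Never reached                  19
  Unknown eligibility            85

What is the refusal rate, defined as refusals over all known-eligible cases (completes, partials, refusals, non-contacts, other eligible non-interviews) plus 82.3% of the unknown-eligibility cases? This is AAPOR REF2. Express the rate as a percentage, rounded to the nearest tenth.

Numerator: 52
Determined eligible: 130 + 11 + 52 + 19 + 5 = 217
Estimated eligible among unknowns: 0.8230 × 85 = 69.95
Denominator: 217 + 69.95 = 286.95
REF2 = 52 / 286.95 = 0.1812

18.1%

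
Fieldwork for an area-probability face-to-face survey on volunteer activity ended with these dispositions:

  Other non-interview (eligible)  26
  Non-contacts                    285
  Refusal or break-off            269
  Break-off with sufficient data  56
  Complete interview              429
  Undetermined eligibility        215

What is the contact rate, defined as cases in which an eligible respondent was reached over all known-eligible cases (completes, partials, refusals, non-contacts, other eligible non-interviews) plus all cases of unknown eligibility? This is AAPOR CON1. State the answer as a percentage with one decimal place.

60.9%

Numerator → 429 + 56 + 269 + 26 = 780
Base → 429 + 56 + 269 + 285 + 26 + 215 = 1280
CON1 = 780 / 1280 = 0.6094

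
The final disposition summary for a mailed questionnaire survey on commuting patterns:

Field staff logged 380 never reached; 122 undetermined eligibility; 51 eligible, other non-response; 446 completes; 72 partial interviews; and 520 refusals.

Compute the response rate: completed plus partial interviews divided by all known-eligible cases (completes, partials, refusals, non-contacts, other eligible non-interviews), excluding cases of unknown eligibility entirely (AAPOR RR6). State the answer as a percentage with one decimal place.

35.3%

Num → 446 + 72 = 518
Base → 446 + 72 + 520 + 380 + 51 = 1469
RR6 = 518 / 1469 = 0.3526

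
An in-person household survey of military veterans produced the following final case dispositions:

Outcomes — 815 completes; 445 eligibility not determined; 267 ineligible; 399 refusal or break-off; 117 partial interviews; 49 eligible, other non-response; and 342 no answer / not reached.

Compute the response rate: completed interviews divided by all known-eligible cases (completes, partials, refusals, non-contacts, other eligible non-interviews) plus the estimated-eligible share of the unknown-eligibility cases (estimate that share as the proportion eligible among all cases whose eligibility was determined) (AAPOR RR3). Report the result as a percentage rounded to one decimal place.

Top = 815
Determined eligible = 815 + 117 + 399 + 342 + 49 = 1722
e = 1722 / (1722 + 267) = 1722 / 1989 = 0.8658
Estimated eligible among unknowns = 0.8658 × 445 = 385.28
Base = 1722 + 385.28 = 2107.28
RR3 = 815 / 2107.28 = 0.3868

38.7%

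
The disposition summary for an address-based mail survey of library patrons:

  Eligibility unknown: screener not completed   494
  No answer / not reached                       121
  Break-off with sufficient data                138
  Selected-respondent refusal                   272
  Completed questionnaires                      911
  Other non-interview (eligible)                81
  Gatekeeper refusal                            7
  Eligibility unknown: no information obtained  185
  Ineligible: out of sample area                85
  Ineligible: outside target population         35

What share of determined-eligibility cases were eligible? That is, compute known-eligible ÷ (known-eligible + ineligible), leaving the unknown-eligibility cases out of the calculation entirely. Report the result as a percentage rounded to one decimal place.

92.7%

Refused = 7 + 272 = 279
Eligibility not determined = 494 + 185 = 679
Ineligible = 35 + 85 = 120
Known eligible: 911 + 138 + 279 + 121 + 81 = 1530
e = 1530 / (1530 + 120) = 1530 / 1650 = 0.9273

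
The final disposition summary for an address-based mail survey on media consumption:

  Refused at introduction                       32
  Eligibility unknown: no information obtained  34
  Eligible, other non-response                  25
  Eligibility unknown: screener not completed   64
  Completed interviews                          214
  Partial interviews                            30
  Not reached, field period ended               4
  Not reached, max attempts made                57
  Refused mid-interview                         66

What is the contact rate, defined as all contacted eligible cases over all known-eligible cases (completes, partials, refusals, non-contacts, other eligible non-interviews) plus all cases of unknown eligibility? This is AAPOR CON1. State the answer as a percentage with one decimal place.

Declined to participate = 32 + 66 = 98
No answer / not reached = 4 + 57 = 61
Unknown if eligible = 64 + 34 = 98
Num: 214 + 30 + 98 + 25 = 367
Denominator: 214 + 30 + 98 + 61 + 25 + 98 = 526
CON1 = 367 / 526 = 0.6977

69.8%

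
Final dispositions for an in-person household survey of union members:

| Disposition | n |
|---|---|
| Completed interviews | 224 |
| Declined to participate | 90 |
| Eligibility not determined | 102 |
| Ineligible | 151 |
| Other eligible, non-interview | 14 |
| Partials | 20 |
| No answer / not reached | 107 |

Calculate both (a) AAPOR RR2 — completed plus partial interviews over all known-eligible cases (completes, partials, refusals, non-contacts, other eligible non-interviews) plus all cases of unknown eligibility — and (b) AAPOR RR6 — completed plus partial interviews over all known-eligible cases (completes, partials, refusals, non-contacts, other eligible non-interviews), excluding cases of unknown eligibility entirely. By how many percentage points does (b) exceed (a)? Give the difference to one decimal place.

9.8

Num = 224 + 20 = 244
Denominator = 224 + 20 + 90 + 107 + 14 + 102 = 557
RR2 = 244 / 557 = 0.4381
Denominator = 224 + 20 + 90 + 107 + 14 = 455
RR6 = 244 / 455 = 0.5363
Difference = 53.63 − 43.81 = 9.82 percentage points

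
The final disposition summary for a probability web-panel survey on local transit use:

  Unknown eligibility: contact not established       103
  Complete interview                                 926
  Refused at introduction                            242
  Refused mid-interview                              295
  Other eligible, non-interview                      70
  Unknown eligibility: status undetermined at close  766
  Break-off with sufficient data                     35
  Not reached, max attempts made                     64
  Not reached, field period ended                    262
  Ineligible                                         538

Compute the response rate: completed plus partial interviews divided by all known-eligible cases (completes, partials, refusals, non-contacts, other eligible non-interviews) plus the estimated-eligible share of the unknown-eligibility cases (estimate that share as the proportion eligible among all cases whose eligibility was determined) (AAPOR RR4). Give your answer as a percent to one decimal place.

37.4%

Declined to participate = 242 + 295 = 537
No contact after all attempts = 262 + 64 = 326
Unknown if eligible = 103 + 766 = 869
Num → 926 + 35 = 961
Eligible (known) → 926 + 35 + 537 + 326 + 70 = 1894
e = 1894 / (1894 + 538) = 1894 / 2432 = 0.7788
Eligible share of unknowns → 0.7788 × 869 = 676.78
Base → 1894 + 676.78 = 2570.78
RR4 = 961 / 2570.78 = 0.3738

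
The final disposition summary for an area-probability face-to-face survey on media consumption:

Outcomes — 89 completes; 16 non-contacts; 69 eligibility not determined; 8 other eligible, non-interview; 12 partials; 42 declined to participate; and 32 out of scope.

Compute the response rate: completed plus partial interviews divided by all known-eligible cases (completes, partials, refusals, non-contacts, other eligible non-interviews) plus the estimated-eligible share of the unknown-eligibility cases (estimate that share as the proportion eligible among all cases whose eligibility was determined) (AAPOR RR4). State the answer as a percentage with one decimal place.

44.9%

Num: 89 + 12 = 101
Eligible (known): 89 + 12 + 42 + 16 + 8 = 167
e = 167 / (167 + 32) = 167 / 199 = 0.8392
e × U: 0.8392 × 69 = 57.90
Denominator: 167 + 57.90 = 224.90
RR4 = 101 / 224.90 = 0.4491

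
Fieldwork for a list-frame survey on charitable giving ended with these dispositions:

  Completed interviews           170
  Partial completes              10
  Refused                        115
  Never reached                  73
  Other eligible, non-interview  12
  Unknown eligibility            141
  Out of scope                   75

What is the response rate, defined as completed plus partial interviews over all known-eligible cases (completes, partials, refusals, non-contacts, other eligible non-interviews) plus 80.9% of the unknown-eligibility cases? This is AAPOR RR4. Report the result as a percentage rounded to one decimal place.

Top → 170 + 10 = 180
Determined eligible → 170 + 10 + 115 + 73 + 12 = 380
Estimated eligible among unknowns → 0.8090 × 141 = 114.07
Denom → 380 + 114.07 = 494.07
RR4 = 180 / 494.07 = 0.3643

36.4%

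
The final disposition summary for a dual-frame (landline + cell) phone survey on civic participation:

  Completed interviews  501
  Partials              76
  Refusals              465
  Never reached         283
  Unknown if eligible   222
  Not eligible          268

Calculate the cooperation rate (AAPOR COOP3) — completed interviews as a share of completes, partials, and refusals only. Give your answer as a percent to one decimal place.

Numerator → 501
Base → 501 + 76 + 465 = 1042
COOP3 = 501 / 1042 = 0.4808

48.1%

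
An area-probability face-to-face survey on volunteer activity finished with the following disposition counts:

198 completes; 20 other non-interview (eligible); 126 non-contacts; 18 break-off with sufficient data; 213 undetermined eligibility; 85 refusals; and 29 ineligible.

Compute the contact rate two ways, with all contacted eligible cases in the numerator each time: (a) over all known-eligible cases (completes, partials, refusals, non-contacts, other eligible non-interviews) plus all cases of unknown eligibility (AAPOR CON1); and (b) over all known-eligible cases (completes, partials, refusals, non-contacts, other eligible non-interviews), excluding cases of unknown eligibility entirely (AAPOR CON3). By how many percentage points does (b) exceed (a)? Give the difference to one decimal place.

Numerator: 198 + 18 + 85 + 20 = 321
Denom: 198 + 18 + 85 + 126 + 20 + 213 = 660
CON1 = 321 / 660 = 0.4864
Denom: 198 + 18 + 85 + 126 + 20 = 447
CON3 = 321 / 447 = 0.7181
Difference = 71.81 − 48.64 = 23.17 percentage points

23.2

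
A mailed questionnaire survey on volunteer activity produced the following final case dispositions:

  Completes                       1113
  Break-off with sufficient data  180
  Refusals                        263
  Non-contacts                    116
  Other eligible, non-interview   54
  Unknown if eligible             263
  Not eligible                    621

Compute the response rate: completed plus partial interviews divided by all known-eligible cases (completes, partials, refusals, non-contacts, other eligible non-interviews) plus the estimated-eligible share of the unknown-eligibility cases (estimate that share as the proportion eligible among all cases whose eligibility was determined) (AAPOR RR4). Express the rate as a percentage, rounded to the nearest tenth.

Top = 1113 + 180 = 1293
Known eligible = 1113 + 180 + 263 + 116 + 54 = 1726
e = 1726 / (1726 + 621) = 1726 / 2347 = 0.7354
Eligible share of unknowns = 0.7354 × 263 = 193.41
Denom = 1726 + 193.41 = 1919.41
RR4 = 1293 / 1919.41 = 0.6736

67.4%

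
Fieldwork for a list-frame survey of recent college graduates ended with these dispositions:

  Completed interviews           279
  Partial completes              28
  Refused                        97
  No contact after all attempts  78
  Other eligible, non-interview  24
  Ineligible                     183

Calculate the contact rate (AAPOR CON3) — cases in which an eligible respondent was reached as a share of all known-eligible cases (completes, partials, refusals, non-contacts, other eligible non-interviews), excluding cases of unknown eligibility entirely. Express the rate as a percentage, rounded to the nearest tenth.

Numerator → 279 + 28 + 97 + 24 = 428
Denominator → 279 + 28 + 97 + 78 + 24 = 506
CON3 = 428 / 506 = 0.8458

84.6%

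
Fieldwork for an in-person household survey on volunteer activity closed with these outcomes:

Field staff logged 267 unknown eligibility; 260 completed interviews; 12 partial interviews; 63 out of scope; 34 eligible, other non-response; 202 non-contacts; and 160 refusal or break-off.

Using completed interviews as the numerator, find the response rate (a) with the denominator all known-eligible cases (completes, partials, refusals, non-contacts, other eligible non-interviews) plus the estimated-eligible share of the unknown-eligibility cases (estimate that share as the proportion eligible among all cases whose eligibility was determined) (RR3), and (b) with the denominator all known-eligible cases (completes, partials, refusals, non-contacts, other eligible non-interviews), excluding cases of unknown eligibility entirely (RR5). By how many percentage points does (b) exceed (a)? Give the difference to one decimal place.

10.4

Numerator → 260
Known eligible → 260 + 12 + 160 + 202 + 34 = 668
e = 668 / (668 + 63) = 668 / 731 = 0.9138
Eligible share of unknowns → 0.9138 × 267 = 243.98
Base → 668 + 243.98 = 911.98
RR3 = 260 / 911.98 = 0.2851
Base → 260 + 12 + 160 + 202 + 34 = 668
RR5 = 260 / 668 = 0.3892
Difference = 38.92 − 28.51 = 10.41 percentage points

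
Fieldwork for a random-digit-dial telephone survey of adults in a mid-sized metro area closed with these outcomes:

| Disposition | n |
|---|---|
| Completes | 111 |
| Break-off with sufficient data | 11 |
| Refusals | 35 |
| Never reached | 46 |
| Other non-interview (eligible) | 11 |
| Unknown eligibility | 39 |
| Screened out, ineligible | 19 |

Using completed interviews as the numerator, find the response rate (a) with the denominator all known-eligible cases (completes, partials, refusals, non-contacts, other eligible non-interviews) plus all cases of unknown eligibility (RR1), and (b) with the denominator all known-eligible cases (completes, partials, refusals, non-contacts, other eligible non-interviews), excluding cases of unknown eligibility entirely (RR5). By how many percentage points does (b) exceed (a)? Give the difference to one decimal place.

Num → 111
Denominator → 111 + 11 + 35 + 46 + 11 + 39 = 253
RR1 = 111 / 253 = 0.4387
Denominator → 111 + 11 + 35 + 46 + 11 = 214
RR5 = 111 / 214 = 0.5187
Difference = 51.87 − 43.87 = 8.00 percentage points

8.0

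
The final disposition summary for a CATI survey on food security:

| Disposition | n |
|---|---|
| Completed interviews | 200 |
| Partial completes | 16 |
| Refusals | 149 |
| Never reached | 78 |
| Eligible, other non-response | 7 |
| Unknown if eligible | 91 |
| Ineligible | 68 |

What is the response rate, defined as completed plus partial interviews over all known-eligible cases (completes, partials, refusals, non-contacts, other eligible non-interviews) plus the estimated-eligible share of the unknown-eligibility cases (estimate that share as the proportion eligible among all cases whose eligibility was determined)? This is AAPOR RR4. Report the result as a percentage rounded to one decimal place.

40.8%

Numerator = 200 + 16 = 216
Known eligible = 200 + 16 + 149 + 78 + 7 = 450
e = 450 / (450 + 68) = 450 / 518 = 0.8687
Eligible share of unknowns = 0.8687 × 91 = 79.05
Base = 450 + 79.05 = 529.05
RR4 = 216 / 529.05 = 0.4083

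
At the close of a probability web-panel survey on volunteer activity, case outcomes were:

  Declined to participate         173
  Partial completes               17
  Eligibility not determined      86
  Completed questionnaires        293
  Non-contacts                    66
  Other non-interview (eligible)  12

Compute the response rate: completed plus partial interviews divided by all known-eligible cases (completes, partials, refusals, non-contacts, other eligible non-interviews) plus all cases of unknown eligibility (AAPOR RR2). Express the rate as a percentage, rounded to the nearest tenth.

Numerator: 293 + 17 = 310
Denominator: 293 + 17 + 173 + 66 + 12 + 86 = 647
RR2 = 310 / 647 = 0.4791

47.9%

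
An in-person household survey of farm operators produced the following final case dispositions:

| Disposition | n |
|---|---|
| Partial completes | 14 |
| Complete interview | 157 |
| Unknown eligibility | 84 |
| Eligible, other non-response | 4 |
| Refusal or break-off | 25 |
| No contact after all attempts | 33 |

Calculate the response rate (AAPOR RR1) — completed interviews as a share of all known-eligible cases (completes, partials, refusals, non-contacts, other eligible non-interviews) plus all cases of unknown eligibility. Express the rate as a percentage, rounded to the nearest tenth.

49.5%

Numerator = 157
Denom = 157 + 14 + 25 + 33 + 4 + 84 = 317
RR1 = 157 / 317 = 0.4953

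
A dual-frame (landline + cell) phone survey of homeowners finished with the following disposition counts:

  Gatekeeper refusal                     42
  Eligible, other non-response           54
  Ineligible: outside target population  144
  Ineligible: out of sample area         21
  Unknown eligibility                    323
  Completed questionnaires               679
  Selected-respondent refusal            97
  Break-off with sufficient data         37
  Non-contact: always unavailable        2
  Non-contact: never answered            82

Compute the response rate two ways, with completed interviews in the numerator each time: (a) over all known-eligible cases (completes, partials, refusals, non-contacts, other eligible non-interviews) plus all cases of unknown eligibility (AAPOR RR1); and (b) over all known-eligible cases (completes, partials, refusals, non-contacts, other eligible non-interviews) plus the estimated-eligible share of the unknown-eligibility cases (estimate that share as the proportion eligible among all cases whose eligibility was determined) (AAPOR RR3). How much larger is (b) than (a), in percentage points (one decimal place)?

Refused = 42 + 97 = 139
Non-contacts = 82 + 2 = 84
Ineligible = 144 + 21 = 165
Numerator → 679
Denominator → 679 + 37 + 139 + 84 + 54 + 323 = 1316
RR1 = 679 / 1316 = 0.5160
Determined eligible → 679 + 37 + 139 + 84 + 54 = 993
e = 993 / (993 + 165) = 993 / 1158 = 0.8575
Eligible share of unknowns → 0.8575 × 323 = 276.97
Denominator → 993 + 276.97 = 1269.97
RR3 = 679 / 1269.97 = 0.5347
Difference = 53.47 − 51.60 = 1.87 percentage points

1.9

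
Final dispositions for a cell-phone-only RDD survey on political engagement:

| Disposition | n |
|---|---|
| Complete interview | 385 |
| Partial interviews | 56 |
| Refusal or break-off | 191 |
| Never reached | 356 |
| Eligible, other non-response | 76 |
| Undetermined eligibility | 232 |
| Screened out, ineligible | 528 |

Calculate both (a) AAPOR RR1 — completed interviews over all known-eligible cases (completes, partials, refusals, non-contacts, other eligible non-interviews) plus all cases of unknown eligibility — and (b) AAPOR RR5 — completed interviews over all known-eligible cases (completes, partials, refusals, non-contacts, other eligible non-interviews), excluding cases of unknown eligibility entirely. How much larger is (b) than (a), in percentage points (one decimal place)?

Numerator = 385
Denominator = 385 + 56 + 191 + 356 + 76 + 232 = 1296
RR1 = 385 / 1296 = 0.2971
Denominator = 385 + 56 + 191 + 356 + 76 = 1064
RR5 = 385 / 1064 = 0.3618
Difference = 36.18 − 29.71 = 6.47 percentage points

6.5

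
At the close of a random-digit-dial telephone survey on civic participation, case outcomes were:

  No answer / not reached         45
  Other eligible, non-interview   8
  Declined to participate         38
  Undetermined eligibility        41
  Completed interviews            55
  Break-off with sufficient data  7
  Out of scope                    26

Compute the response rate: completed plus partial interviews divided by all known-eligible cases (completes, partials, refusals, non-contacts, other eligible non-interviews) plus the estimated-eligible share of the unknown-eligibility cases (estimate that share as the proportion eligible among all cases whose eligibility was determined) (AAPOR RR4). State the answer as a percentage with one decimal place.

33.0%

Num: 55 + 7 = 62
Eligible (known): 55 + 7 + 38 + 45 + 8 = 153
e = 153 / (153 + 26) = 153 / 179 = 0.8547
Estimated eligible among unknowns: 0.8547 × 41 = 35.04
Denominator: 153 + 35.04 = 188.04
RR4 = 62 / 188.04 = 0.3297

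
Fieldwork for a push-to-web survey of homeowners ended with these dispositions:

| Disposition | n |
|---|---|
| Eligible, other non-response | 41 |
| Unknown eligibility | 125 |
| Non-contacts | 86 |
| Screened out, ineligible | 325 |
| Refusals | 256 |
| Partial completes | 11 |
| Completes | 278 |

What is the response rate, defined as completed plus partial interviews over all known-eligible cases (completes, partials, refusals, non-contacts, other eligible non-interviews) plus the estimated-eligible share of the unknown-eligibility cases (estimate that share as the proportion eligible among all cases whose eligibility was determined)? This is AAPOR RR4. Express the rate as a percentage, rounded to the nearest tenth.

Top: 278 + 11 = 289
Determined eligible: 278 + 11 + 256 + 86 + 41 = 672
e = 672 / (672 + 325) = 672 / 997 = 0.6740
Estimated eligible among unknowns: 0.6740 × 125 = 84.25
Base: 672 + 84.25 = 756.25
RR4 = 289 / 756.25 = 0.3821

38.2%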